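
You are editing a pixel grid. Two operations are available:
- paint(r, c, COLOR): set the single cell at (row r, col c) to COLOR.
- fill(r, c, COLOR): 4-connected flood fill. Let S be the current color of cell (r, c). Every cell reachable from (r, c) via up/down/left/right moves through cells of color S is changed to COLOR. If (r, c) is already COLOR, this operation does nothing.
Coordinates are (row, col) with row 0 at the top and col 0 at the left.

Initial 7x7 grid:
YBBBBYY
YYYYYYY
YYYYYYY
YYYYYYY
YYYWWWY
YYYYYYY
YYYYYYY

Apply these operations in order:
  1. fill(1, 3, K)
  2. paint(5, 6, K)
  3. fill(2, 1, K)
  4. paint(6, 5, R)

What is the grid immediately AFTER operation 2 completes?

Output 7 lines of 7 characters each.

Answer: KBBBBKK
KKKKKKK
KKKKKKK
KKKKKKK
KKKWWWK
KKKKKKK
KKKKKKK

Derivation:
After op 1 fill(1,3,K) [42 cells changed]:
KBBBBKK
KKKKKKK
KKKKKKK
KKKKKKK
KKKWWWK
KKKKKKK
KKKKKKK
After op 2 paint(5,6,K):
KBBBBKK
KKKKKKK
KKKKKKK
KKKKKKK
KKKWWWK
KKKKKKK
KKKKKKK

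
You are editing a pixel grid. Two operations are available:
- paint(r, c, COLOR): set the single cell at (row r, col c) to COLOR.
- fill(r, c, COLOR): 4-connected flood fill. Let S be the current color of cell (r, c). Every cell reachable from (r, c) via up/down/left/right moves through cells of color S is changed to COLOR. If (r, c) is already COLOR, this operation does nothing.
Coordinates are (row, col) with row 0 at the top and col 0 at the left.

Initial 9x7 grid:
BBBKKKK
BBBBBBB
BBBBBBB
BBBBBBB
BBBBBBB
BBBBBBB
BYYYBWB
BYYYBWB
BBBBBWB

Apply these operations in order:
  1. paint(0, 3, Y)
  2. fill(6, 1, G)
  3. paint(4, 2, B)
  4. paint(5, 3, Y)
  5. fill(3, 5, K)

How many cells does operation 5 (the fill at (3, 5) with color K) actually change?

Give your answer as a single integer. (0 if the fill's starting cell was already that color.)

Answer: 49

Derivation:
After op 1 paint(0,3,Y):
BBBYKKK
BBBBBBB
BBBBBBB
BBBBBBB
BBBBBBB
BBBBBBB
BYYYBWB
BYYYBWB
BBBBBWB
After op 2 fill(6,1,G) [6 cells changed]:
BBBYKKK
BBBBBBB
BBBBBBB
BBBBBBB
BBBBBBB
BBBBBBB
BGGGBWB
BGGGBWB
BBBBBWB
After op 3 paint(4,2,B):
BBBYKKK
BBBBBBB
BBBBBBB
BBBBBBB
BBBBBBB
BBBBBBB
BGGGBWB
BGGGBWB
BBBBBWB
After op 4 paint(5,3,Y):
BBBYKKK
BBBBBBB
BBBBBBB
BBBBBBB
BBBBBBB
BBBYBBB
BGGGBWB
BGGGBWB
BBBBBWB
After op 5 fill(3,5,K) [49 cells changed]:
KKKYKKK
KKKKKKK
KKKKKKK
KKKKKKK
KKKKKKK
KKKYKKK
KGGGKWK
KGGGKWK
KKKKKWK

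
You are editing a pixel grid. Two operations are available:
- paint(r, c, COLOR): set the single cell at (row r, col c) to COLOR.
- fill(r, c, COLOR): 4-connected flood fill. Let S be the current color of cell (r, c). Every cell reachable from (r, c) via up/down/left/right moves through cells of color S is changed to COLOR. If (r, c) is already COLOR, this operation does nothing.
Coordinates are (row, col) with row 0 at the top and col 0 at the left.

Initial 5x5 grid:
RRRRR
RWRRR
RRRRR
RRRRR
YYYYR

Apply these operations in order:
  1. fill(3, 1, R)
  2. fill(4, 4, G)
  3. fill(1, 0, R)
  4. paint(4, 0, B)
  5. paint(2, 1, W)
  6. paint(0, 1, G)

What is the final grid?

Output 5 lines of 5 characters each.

Answer: RGRRR
RWRRR
RWRRR
RRRRR
BYYYR

Derivation:
After op 1 fill(3,1,R) [0 cells changed]:
RRRRR
RWRRR
RRRRR
RRRRR
YYYYR
After op 2 fill(4,4,G) [20 cells changed]:
GGGGG
GWGGG
GGGGG
GGGGG
YYYYG
After op 3 fill(1,0,R) [20 cells changed]:
RRRRR
RWRRR
RRRRR
RRRRR
YYYYR
After op 4 paint(4,0,B):
RRRRR
RWRRR
RRRRR
RRRRR
BYYYR
After op 5 paint(2,1,W):
RRRRR
RWRRR
RWRRR
RRRRR
BYYYR
After op 6 paint(0,1,G):
RGRRR
RWRRR
RWRRR
RRRRR
BYYYR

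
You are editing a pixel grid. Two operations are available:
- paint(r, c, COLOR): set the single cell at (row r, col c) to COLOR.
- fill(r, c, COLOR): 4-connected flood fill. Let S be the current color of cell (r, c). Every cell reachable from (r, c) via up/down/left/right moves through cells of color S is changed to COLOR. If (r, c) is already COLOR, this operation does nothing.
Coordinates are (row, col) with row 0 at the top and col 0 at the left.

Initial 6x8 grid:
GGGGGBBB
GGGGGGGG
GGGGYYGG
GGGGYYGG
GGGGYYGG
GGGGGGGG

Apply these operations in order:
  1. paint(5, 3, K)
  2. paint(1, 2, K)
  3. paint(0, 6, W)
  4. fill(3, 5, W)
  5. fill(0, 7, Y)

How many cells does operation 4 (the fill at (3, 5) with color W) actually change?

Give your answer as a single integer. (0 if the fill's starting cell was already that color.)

Answer: 6

Derivation:
After op 1 paint(5,3,K):
GGGGGBBB
GGGGGGGG
GGGGYYGG
GGGGYYGG
GGGGYYGG
GGGKGGGG
After op 2 paint(1,2,K):
GGGGGBBB
GGKGGGGG
GGGGYYGG
GGGGYYGG
GGGGYYGG
GGGKGGGG
After op 3 paint(0,6,W):
GGGGGBWB
GGKGGGGG
GGGGYYGG
GGGGYYGG
GGGGYYGG
GGGKGGGG
After op 4 fill(3,5,W) [6 cells changed]:
GGGGGBWB
GGKGGGGG
GGGGWWGG
GGGGWWGG
GGGGWWGG
GGGKGGGG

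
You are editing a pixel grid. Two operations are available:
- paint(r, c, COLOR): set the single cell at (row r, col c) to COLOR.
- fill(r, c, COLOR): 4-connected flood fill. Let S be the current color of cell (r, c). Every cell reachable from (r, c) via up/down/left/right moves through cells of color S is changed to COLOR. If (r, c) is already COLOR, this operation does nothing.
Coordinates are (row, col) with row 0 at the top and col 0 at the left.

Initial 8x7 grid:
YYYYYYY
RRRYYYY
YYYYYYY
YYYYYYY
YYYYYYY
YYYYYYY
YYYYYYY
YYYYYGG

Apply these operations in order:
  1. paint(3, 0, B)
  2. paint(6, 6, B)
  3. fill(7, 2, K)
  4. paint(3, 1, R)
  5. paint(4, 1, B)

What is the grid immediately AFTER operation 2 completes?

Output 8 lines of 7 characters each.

After op 1 paint(3,0,B):
YYYYYYY
RRRYYYY
YYYYYYY
BYYYYYY
YYYYYYY
YYYYYYY
YYYYYYY
YYYYYGG
After op 2 paint(6,6,B):
YYYYYYY
RRRYYYY
YYYYYYY
BYYYYYY
YYYYYYY
YYYYYYY
YYYYYYB
YYYYYGG

Answer: YYYYYYY
RRRYYYY
YYYYYYY
BYYYYYY
YYYYYYY
YYYYYYY
YYYYYYB
YYYYYGG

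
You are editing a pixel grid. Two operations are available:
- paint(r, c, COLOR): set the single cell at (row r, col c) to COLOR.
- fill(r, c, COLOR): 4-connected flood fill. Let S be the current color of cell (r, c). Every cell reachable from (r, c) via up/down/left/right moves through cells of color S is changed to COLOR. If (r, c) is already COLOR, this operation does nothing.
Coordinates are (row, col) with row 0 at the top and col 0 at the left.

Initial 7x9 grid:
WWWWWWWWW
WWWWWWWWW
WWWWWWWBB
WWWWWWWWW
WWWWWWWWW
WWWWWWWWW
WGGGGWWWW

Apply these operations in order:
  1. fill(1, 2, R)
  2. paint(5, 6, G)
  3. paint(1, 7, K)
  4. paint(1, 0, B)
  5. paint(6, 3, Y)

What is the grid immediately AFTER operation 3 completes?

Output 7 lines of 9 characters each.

Answer: RRRRRRRRR
RRRRRRRKR
RRRRRRRBB
RRRRRRRRR
RRRRRRRRR
RRRRRRGRR
RGGGGRRRR

Derivation:
After op 1 fill(1,2,R) [57 cells changed]:
RRRRRRRRR
RRRRRRRRR
RRRRRRRBB
RRRRRRRRR
RRRRRRRRR
RRRRRRRRR
RGGGGRRRR
After op 2 paint(5,6,G):
RRRRRRRRR
RRRRRRRRR
RRRRRRRBB
RRRRRRRRR
RRRRRRRRR
RRRRRRGRR
RGGGGRRRR
After op 3 paint(1,7,K):
RRRRRRRRR
RRRRRRRKR
RRRRRRRBB
RRRRRRRRR
RRRRRRRRR
RRRRRRGRR
RGGGGRRRR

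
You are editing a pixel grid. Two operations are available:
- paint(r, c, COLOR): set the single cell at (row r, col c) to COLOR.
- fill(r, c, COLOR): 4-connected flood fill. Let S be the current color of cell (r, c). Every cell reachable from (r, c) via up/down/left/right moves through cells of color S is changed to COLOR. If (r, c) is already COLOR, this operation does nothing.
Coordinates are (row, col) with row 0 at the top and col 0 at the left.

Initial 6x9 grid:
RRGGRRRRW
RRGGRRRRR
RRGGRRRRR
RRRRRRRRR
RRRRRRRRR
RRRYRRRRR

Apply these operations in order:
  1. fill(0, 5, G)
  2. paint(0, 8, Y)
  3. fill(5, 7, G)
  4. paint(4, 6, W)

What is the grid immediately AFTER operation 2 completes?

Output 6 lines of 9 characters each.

After op 1 fill(0,5,G) [46 cells changed]:
GGGGGGGGW
GGGGGGGGG
GGGGGGGGG
GGGGGGGGG
GGGGGGGGG
GGGYGGGGG
After op 2 paint(0,8,Y):
GGGGGGGGY
GGGGGGGGG
GGGGGGGGG
GGGGGGGGG
GGGGGGGGG
GGGYGGGGG

Answer: GGGGGGGGY
GGGGGGGGG
GGGGGGGGG
GGGGGGGGG
GGGGGGGGG
GGGYGGGGG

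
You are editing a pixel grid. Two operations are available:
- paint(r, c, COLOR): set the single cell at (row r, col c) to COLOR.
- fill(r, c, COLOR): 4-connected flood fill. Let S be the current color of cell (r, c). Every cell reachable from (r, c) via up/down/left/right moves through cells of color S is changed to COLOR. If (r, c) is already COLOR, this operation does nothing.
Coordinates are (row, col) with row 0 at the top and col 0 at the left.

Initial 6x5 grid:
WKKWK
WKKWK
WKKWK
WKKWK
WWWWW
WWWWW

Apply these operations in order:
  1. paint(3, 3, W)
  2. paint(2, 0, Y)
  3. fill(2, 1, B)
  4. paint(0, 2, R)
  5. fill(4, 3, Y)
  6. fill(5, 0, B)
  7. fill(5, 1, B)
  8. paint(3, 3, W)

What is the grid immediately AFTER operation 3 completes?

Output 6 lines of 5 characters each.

After op 1 paint(3,3,W):
WKKWK
WKKWK
WKKWK
WKKWK
WWWWW
WWWWW
After op 2 paint(2,0,Y):
WKKWK
WKKWK
YKKWK
WKKWK
WWWWW
WWWWW
After op 3 fill(2,1,B) [8 cells changed]:
WBBWK
WBBWK
YBBWK
WBBWK
WWWWW
WWWWW

Answer: WBBWK
WBBWK
YBBWK
WBBWK
WWWWW
WWWWW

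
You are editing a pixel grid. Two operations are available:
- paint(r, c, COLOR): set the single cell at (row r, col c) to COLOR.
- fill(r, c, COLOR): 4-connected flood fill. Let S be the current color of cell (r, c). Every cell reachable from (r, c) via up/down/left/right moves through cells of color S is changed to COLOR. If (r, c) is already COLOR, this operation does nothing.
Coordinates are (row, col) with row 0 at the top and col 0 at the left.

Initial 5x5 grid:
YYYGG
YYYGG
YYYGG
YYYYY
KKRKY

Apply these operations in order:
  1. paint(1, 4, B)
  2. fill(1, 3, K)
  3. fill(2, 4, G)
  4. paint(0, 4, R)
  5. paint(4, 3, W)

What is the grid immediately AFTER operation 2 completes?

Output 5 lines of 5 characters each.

Answer: YYYKK
YYYKB
YYYKK
YYYYY
KKRKY

Derivation:
After op 1 paint(1,4,B):
YYYGG
YYYGB
YYYGG
YYYYY
KKRKY
After op 2 fill(1,3,K) [5 cells changed]:
YYYKK
YYYKB
YYYKK
YYYYY
KKRKY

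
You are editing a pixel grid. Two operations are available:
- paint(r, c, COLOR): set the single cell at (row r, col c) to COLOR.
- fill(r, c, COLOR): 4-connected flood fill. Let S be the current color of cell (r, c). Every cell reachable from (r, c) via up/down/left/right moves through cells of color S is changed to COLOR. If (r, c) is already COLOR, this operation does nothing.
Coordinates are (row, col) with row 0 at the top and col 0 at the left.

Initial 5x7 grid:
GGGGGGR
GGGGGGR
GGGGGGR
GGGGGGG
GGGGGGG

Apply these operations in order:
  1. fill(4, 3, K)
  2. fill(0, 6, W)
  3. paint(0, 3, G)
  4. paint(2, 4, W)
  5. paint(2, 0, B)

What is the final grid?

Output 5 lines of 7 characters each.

Answer: KKKGKKW
KKKKKKW
BKKKWKW
KKKKKKK
KKKKKKK

Derivation:
After op 1 fill(4,3,K) [32 cells changed]:
KKKKKKR
KKKKKKR
KKKKKKR
KKKKKKK
KKKKKKK
After op 2 fill(0,6,W) [3 cells changed]:
KKKKKKW
KKKKKKW
KKKKKKW
KKKKKKK
KKKKKKK
After op 3 paint(0,3,G):
KKKGKKW
KKKKKKW
KKKKKKW
KKKKKKK
KKKKKKK
After op 4 paint(2,4,W):
KKKGKKW
KKKKKKW
KKKKWKW
KKKKKKK
KKKKKKK
After op 5 paint(2,0,B):
KKKGKKW
KKKKKKW
BKKKWKW
KKKKKKK
KKKKKKK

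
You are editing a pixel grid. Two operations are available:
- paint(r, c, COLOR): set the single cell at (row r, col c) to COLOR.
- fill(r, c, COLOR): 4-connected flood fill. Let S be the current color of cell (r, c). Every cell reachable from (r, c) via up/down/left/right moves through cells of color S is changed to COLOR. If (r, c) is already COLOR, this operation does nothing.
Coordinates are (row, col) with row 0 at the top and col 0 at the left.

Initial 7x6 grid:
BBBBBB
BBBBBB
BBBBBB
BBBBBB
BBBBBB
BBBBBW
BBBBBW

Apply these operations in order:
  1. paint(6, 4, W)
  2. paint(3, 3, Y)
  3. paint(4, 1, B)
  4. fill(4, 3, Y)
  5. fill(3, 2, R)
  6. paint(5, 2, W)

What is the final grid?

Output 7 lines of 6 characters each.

Answer: RRRRRR
RRRRRR
RRRRRR
RRRRRR
RRRRRR
RRWRRW
RRRRWW

Derivation:
After op 1 paint(6,4,W):
BBBBBB
BBBBBB
BBBBBB
BBBBBB
BBBBBB
BBBBBW
BBBBWW
After op 2 paint(3,3,Y):
BBBBBB
BBBBBB
BBBBBB
BBBYBB
BBBBBB
BBBBBW
BBBBWW
After op 3 paint(4,1,B):
BBBBBB
BBBBBB
BBBBBB
BBBYBB
BBBBBB
BBBBBW
BBBBWW
After op 4 fill(4,3,Y) [38 cells changed]:
YYYYYY
YYYYYY
YYYYYY
YYYYYY
YYYYYY
YYYYYW
YYYYWW
After op 5 fill(3,2,R) [39 cells changed]:
RRRRRR
RRRRRR
RRRRRR
RRRRRR
RRRRRR
RRRRRW
RRRRWW
After op 6 paint(5,2,W):
RRRRRR
RRRRRR
RRRRRR
RRRRRR
RRRRRR
RRWRRW
RRRRWW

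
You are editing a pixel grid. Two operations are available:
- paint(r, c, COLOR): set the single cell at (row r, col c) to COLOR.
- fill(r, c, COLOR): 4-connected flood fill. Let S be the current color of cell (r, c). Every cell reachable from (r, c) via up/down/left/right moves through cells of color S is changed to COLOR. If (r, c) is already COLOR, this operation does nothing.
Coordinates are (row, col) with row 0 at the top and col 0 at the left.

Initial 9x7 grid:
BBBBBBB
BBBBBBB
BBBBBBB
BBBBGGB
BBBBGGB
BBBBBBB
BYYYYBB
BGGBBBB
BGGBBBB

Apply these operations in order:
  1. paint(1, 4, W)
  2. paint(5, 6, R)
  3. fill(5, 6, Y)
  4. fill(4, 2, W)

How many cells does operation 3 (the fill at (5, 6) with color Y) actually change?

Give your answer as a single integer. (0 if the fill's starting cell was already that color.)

After op 1 paint(1,4,W):
BBBBBBB
BBBBWBB
BBBBBBB
BBBBGGB
BBBBGGB
BBBBBBB
BYYYYBB
BGGBBBB
BGGBBBB
After op 2 paint(5,6,R):
BBBBBBB
BBBBWBB
BBBBBBB
BBBBGGB
BBBBGGB
BBBBBBR
BYYYYBB
BGGBBBB
BGGBBBB
After op 3 fill(5,6,Y) [1 cells changed]:
BBBBBBB
BBBBWBB
BBBBBBB
BBBBGGB
BBBBGGB
BBBBBBY
BYYYYBB
BGGBBBB
BGGBBBB

Answer: 1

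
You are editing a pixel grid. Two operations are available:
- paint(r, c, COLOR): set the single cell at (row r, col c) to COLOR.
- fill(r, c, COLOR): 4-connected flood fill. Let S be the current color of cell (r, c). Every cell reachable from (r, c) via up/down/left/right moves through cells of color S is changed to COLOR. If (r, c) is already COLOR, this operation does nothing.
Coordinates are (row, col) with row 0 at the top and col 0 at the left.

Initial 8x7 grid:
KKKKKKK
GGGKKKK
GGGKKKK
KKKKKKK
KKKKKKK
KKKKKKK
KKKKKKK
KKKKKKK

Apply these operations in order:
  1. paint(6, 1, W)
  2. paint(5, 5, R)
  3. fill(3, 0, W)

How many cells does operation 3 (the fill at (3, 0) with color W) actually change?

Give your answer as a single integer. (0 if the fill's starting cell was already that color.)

After op 1 paint(6,1,W):
KKKKKKK
GGGKKKK
GGGKKKK
KKKKKKK
KKKKKKK
KKKKKKK
KWKKKKK
KKKKKKK
After op 2 paint(5,5,R):
KKKKKKK
GGGKKKK
GGGKKKK
KKKKKKK
KKKKKKK
KKKKKRK
KWKKKKK
KKKKKKK
After op 3 fill(3,0,W) [48 cells changed]:
WWWWWWW
GGGWWWW
GGGWWWW
WWWWWWW
WWWWWWW
WWWWWRW
WWWWWWW
WWWWWWW

Answer: 48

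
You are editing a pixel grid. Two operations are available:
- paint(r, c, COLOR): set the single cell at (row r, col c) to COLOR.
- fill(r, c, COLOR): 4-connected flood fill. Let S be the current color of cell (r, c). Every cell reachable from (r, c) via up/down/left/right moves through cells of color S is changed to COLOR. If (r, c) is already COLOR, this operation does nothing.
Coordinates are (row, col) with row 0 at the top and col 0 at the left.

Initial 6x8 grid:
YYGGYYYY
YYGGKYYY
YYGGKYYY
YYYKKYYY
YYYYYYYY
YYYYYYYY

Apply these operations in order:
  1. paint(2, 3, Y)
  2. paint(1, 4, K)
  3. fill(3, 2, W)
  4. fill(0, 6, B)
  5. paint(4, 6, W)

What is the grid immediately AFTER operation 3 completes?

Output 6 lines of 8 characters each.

After op 1 paint(2,3,Y):
YYGGYYYY
YYGGKYYY
YYGYKYYY
YYYKKYYY
YYYYYYYY
YYYYYYYY
After op 2 paint(1,4,K):
YYGGYYYY
YYGGKYYY
YYGYKYYY
YYYKKYYY
YYYYYYYY
YYYYYYYY
After op 3 fill(3,2,W) [38 cells changed]:
WWGGWWWW
WWGGKWWW
WWGYKWWW
WWWKKWWW
WWWWWWWW
WWWWWWWW

Answer: WWGGWWWW
WWGGKWWW
WWGYKWWW
WWWKKWWW
WWWWWWWW
WWWWWWWW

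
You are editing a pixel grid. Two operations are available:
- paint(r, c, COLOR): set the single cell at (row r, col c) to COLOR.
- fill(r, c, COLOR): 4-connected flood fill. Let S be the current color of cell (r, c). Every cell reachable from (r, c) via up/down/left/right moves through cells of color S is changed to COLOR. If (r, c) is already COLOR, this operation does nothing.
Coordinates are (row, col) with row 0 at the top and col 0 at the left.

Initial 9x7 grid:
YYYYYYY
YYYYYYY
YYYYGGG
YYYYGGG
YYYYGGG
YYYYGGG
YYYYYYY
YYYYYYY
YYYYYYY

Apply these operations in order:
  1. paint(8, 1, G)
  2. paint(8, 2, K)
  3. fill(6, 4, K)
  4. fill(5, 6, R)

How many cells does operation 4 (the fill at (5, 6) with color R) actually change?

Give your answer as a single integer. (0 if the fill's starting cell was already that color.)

After op 1 paint(8,1,G):
YYYYYYY
YYYYYYY
YYYYGGG
YYYYGGG
YYYYGGG
YYYYGGG
YYYYYYY
YYYYYYY
YGYYYYY
After op 2 paint(8,2,K):
YYYYYYY
YYYYYYY
YYYYGGG
YYYYGGG
YYYYGGG
YYYYGGG
YYYYYYY
YYYYYYY
YGKYYYY
After op 3 fill(6,4,K) [49 cells changed]:
KKKKKKK
KKKKKKK
KKKKGGG
KKKKGGG
KKKKGGG
KKKKGGG
KKKKKKK
KKKKKKK
KGKKKKK
After op 4 fill(5,6,R) [12 cells changed]:
KKKKKKK
KKKKKKK
KKKKRRR
KKKKRRR
KKKKRRR
KKKKRRR
KKKKKKK
KKKKKKK
KGKKKKK

Answer: 12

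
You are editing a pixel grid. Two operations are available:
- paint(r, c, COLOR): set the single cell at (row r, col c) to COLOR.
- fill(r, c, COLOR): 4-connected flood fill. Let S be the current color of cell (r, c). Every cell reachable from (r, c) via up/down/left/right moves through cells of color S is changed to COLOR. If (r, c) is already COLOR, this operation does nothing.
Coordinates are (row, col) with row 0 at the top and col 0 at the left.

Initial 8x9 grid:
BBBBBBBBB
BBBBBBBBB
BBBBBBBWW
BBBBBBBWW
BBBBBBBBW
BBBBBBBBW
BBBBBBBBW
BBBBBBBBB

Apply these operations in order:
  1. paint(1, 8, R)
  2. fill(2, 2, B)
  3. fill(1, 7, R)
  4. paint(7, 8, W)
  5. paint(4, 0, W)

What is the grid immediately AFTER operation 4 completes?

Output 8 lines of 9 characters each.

After op 1 paint(1,8,R):
BBBBBBBBB
BBBBBBBBR
BBBBBBBWW
BBBBBBBWW
BBBBBBBBW
BBBBBBBBW
BBBBBBBBW
BBBBBBBBB
After op 2 fill(2,2,B) [0 cells changed]:
BBBBBBBBB
BBBBBBBBR
BBBBBBBWW
BBBBBBBWW
BBBBBBBBW
BBBBBBBBW
BBBBBBBBW
BBBBBBBBB
After op 3 fill(1,7,R) [64 cells changed]:
RRRRRRRRR
RRRRRRRRR
RRRRRRRWW
RRRRRRRWW
RRRRRRRRW
RRRRRRRRW
RRRRRRRRW
RRRRRRRRR
After op 4 paint(7,8,W):
RRRRRRRRR
RRRRRRRRR
RRRRRRRWW
RRRRRRRWW
RRRRRRRRW
RRRRRRRRW
RRRRRRRRW
RRRRRRRRW

Answer: RRRRRRRRR
RRRRRRRRR
RRRRRRRWW
RRRRRRRWW
RRRRRRRRW
RRRRRRRRW
RRRRRRRRW
RRRRRRRRW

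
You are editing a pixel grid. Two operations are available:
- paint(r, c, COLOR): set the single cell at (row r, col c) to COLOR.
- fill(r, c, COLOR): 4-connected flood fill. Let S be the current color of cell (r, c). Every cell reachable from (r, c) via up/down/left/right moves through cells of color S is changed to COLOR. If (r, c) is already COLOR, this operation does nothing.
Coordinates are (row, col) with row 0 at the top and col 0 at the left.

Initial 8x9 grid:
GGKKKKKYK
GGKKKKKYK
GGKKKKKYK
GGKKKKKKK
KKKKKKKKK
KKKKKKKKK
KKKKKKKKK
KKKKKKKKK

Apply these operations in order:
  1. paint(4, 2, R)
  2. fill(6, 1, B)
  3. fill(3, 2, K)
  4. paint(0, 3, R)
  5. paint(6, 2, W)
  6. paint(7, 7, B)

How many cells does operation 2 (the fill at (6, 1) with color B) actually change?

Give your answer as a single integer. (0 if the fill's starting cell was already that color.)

Answer: 60

Derivation:
After op 1 paint(4,2,R):
GGKKKKKYK
GGKKKKKYK
GGKKKKKYK
GGKKKKKKK
KKRKKKKKK
KKKKKKKKK
KKKKKKKKK
KKKKKKKKK
After op 2 fill(6,1,B) [60 cells changed]:
GGBBBBBYB
GGBBBBBYB
GGBBBBBYB
GGBBBBBBB
BBRBBBBBB
BBBBBBBBB
BBBBBBBBB
BBBBBBBBB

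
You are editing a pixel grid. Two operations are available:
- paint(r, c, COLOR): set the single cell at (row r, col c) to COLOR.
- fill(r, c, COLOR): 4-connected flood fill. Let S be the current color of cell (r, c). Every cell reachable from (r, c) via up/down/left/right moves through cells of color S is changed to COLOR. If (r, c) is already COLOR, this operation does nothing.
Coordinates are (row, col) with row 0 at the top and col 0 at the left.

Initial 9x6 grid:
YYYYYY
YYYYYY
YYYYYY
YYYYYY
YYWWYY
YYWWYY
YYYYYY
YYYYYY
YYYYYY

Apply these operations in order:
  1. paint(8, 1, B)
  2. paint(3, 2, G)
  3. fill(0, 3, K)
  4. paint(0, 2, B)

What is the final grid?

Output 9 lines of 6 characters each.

Answer: KKBKKK
KKKKKK
KKKKKK
KKGKKK
KKWWKK
KKWWKK
KKKKKK
KKKKKK
KBKKKK

Derivation:
After op 1 paint(8,1,B):
YYYYYY
YYYYYY
YYYYYY
YYYYYY
YYWWYY
YYWWYY
YYYYYY
YYYYYY
YBYYYY
After op 2 paint(3,2,G):
YYYYYY
YYYYYY
YYYYYY
YYGYYY
YYWWYY
YYWWYY
YYYYYY
YYYYYY
YBYYYY
After op 3 fill(0,3,K) [48 cells changed]:
KKKKKK
KKKKKK
KKKKKK
KKGKKK
KKWWKK
KKWWKK
KKKKKK
KKKKKK
KBKKKK
After op 4 paint(0,2,B):
KKBKKK
KKKKKK
KKKKKK
KKGKKK
KKWWKK
KKWWKK
KKKKKK
KKKKKK
KBKKKK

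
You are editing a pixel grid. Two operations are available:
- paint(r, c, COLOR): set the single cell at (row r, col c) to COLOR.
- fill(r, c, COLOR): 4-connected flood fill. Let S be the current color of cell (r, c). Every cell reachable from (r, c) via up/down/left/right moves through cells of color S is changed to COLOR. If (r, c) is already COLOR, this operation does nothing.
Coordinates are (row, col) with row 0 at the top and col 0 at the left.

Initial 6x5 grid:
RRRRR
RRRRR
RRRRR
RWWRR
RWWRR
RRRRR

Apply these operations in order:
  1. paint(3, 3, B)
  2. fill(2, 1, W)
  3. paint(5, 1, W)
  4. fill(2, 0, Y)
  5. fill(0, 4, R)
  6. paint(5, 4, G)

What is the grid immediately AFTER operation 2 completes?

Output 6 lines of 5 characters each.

After op 1 paint(3,3,B):
RRRRR
RRRRR
RRRRR
RWWBR
RWWRR
RRRRR
After op 2 fill(2,1,W) [25 cells changed]:
WWWWW
WWWWW
WWWWW
WWWBW
WWWWW
WWWWW

Answer: WWWWW
WWWWW
WWWWW
WWWBW
WWWWW
WWWWW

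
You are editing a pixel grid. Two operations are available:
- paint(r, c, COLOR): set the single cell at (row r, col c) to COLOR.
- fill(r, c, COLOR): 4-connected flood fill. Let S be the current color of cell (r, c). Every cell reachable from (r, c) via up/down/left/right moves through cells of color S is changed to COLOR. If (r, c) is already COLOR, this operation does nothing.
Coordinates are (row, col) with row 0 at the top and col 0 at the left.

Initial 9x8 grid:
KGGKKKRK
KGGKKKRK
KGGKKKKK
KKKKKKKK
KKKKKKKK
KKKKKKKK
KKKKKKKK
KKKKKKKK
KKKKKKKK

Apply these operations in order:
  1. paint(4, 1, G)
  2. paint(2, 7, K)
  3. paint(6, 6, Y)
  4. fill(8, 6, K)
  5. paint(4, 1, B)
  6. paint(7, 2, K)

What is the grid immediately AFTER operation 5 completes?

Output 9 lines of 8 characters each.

Answer: KGGKKKRK
KGGKKKRK
KGGKKKKK
KKKKKKKK
KBKKKKKK
KKKKKKKK
KKKKKKYK
KKKKKKKK
KKKKKKKK

Derivation:
After op 1 paint(4,1,G):
KGGKKKRK
KGGKKKRK
KGGKKKKK
KKKKKKKK
KGKKKKKK
KKKKKKKK
KKKKKKKK
KKKKKKKK
KKKKKKKK
After op 2 paint(2,7,K):
KGGKKKRK
KGGKKKRK
KGGKKKKK
KKKKKKKK
KGKKKKKK
KKKKKKKK
KKKKKKKK
KKKKKKKK
KKKKKKKK
After op 3 paint(6,6,Y):
KGGKKKRK
KGGKKKRK
KGGKKKKK
KKKKKKKK
KGKKKKKK
KKKKKKKK
KKKKKKYK
KKKKKKKK
KKKKKKKK
After op 4 fill(8,6,K) [0 cells changed]:
KGGKKKRK
KGGKKKRK
KGGKKKKK
KKKKKKKK
KGKKKKKK
KKKKKKKK
KKKKKKYK
KKKKKKKK
KKKKKKKK
After op 5 paint(4,1,B):
KGGKKKRK
KGGKKKRK
KGGKKKKK
KKKKKKKK
KBKKKKKK
KKKKKKKK
KKKKKKYK
KKKKKKKK
KKKKKKKK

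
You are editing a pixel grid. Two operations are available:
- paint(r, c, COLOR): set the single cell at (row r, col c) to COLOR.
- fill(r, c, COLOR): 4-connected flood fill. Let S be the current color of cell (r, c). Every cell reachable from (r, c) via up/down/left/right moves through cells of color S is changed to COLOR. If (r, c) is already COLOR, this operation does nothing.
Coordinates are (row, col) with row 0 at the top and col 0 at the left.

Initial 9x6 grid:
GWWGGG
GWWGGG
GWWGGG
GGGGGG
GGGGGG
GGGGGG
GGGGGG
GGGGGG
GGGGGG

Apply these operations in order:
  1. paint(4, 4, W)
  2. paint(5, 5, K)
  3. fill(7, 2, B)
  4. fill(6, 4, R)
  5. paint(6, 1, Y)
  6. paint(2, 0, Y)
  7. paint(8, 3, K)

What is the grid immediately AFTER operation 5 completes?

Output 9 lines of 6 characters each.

Answer: RWWRRR
RWWRRR
RWWRRR
RRRRRR
RRRRWR
RRRRRK
RYRRRR
RRRRRR
RRRRRR

Derivation:
After op 1 paint(4,4,W):
GWWGGG
GWWGGG
GWWGGG
GGGGGG
GGGGWG
GGGGGG
GGGGGG
GGGGGG
GGGGGG
After op 2 paint(5,5,K):
GWWGGG
GWWGGG
GWWGGG
GGGGGG
GGGGWG
GGGGGK
GGGGGG
GGGGGG
GGGGGG
After op 3 fill(7,2,B) [46 cells changed]:
BWWBBB
BWWBBB
BWWBBB
BBBBBB
BBBBWB
BBBBBK
BBBBBB
BBBBBB
BBBBBB
After op 4 fill(6,4,R) [46 cells changed]:
RWWRRR
RWWRRR
RWWRRR
RRRRRR
RRRRWR
RRRRRK
RRRRRR
RRRRRR
RRRRRR
After op 5 paint(6,1,Y):
RWWRRR
RWWRRR
RWWRRR
RRRRRR
RRRRWR
RRRRRK
RYRRRR
RRRRRR
RRRRRR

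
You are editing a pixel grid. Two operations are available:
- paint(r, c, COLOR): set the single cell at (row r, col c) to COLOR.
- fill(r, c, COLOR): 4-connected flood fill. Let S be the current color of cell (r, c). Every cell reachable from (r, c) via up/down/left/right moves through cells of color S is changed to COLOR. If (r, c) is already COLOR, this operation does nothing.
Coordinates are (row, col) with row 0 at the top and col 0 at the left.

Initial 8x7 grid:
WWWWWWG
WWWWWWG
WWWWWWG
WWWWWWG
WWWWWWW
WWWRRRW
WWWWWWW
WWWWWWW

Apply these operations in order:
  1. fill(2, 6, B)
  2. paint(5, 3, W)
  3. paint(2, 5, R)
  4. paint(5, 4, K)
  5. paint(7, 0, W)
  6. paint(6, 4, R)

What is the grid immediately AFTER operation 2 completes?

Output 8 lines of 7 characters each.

After op 1 fill(2,6,B) [4 cells changed]:
WWWWWWB
WWWWWWB
WWWWWWB
WWWWWWB
WWWWWWW
WWWRRRW
WWWWWWW
WWWWWWW
After op 2 paint(5,3,W):
WWWWWWB
WWWWWWB
WWWWWWB
WWWWWWB
WWWWWWW
WWWWRRW
WWWWWWW
WWWWWWW

Answer: WWWWWWB
WWWWWWB
WWWWWWB
WWWWWWB
WWWWWWW
WWWWRRW
WWWWWWW
WWWWWWW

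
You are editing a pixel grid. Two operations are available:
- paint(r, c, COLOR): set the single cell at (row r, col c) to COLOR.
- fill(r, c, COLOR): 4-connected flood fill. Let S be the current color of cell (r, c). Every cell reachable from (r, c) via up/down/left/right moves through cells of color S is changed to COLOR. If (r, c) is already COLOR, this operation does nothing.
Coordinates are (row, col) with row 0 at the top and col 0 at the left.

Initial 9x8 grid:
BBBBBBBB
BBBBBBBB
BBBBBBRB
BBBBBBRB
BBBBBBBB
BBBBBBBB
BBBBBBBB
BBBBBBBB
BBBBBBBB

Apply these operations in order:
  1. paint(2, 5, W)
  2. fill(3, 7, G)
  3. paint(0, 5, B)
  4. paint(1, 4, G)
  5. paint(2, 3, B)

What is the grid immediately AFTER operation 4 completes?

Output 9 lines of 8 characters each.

Answer: GGGGGBGG
GGGGGGGG
GGGGGWRG
GGGGGGRG
GGGGGGGG
GGGGGGGG
GGGGGGGG
GGGGGGGG
GGGGGGGG

Derivation:
After op 1 paint(2,5,W):
BBBBBBBB
BBBBBBBB
BBBBBWRB
BBBBBBRB
BBBBBBBB
BBBBBBBB
BBBBBBBB
BBBBBBBB
BBBBBBBB
After op 2 fill(3,7,G) [69 cells changed]:
GGGGGGGG
GGGGGGGG
GGGGGWRG
GGGGGGRG
GGGGGGGG
GGGGGGGG
GGGGGGGG
GGGGGGGG
GGGGGGGG
After op 3 paint(0,5,B):
GGGGGBGG
GGGGGGGG
GGGGGWRG
GGGGGGRG
GGGGGGGG
GGGGGGGG
GGGGGGGG
GGGGGGGG
GGGGGGGG
After op 4 paint(1,4,G):
GGGGGBGG
GGGGGGGG
GGGGGWRG
GGGGGGRG
GGGGGGGG
GGGGGGGG
GGGGGGGG
GGGGGGGG
GGGGGGGG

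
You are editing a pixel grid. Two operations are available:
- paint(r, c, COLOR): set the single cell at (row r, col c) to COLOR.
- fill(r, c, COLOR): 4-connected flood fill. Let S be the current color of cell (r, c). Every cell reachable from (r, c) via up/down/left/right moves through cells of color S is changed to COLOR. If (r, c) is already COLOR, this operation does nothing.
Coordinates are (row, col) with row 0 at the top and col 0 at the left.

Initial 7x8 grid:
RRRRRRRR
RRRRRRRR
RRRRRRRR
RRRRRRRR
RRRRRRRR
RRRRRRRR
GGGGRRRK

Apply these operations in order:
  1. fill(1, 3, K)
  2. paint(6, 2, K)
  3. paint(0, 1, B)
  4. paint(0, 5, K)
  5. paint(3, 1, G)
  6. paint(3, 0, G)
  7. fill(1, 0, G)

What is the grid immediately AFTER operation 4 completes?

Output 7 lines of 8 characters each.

Answer: KBKKKKKK
KKKKKKKK
KKKKKKKK
KKKKKKKK
KKKKKKKK
KKKKKKKK
GGKGKKKK

Derivation:
After op 1 fill(1,3,K) [51 cells changed]:
KKKKKKKK
KKKKKKKK
KKKKKKKK
KKKKKKKK
KKKKKKKK
KKKKKKKK
GGGGKKKK
After op 2 paint(6,2,K):
KKKKKKKK
KKKKKKKK
KKKKKKKK
KKKKKKKK
KKKKKKKK
KKKKKKKK
GGKGKKKK
After op 3 paint(0,1,B):
KBKKKKKK
KKKKKKKK
KKKKKKKK
KKKKKKKK
KKKKKKKK
KKKKKKKK
GGKGKKKK
After op 4 paint(0,5,K):
KBKKKKKK
KKKKKKKK
KKKKKKKK
KKKKKKKK
KKKKKKKK
KKKKKKKK
GGKGKKKK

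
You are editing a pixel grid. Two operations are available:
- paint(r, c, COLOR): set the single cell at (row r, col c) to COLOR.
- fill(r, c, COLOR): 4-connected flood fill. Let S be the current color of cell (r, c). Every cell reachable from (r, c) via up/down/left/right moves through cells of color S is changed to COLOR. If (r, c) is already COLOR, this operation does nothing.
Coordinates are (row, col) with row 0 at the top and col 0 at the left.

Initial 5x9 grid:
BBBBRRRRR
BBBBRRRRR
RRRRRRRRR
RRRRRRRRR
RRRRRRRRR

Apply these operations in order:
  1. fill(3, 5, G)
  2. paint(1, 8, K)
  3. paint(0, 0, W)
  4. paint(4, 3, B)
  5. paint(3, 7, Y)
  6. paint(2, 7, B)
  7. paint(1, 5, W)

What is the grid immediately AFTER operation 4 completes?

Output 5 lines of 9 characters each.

After op 1 fill(3,5,G) [37 cells changed]:
BBBBGGGGG
BBBBGGGGG
GGGGGGGGG
GGGGGGGGG
GGGGGGGGG
After op 2 paint(1,8,K):
BBBBGGGGG
BBBBGGGGK
GGGGGGGGG
GGGGGGGGG
GGGGGGGGG
After op 3 paint(0,0,W):
WBBBGGGGG
BBBBGGGGK
GGGGGGGGG
GGGGGGGGG
GGGGGGGGG
After op 4 paint(4,3,B):
WBBBGGGGG
BBBBGGGGK
GGGGGGGGG
GGGGGGGGG
GGGBGGGGG

Answer: WBBBGGGGG
BBBBGGGGK
GGGGGGGGG
GGGGGGGGG
GGGBGGGGG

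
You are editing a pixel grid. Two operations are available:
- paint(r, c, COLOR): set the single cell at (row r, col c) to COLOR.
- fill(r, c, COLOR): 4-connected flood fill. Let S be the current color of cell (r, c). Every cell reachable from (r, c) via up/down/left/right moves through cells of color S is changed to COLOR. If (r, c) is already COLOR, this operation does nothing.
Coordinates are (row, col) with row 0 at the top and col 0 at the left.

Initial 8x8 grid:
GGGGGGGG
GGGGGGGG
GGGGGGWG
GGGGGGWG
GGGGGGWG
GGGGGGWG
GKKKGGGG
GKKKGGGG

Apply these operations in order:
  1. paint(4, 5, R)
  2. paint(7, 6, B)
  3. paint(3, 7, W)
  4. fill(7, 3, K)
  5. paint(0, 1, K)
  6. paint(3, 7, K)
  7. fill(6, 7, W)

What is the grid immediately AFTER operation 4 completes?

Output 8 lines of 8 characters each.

After op 1 paint(4,5,R):
GGGGGGGG
GGGGGGGG
GGGGGGWG
GGGGGGWG
GGGGGRWG
GGGGGGWG
GKKKGGGG
GKKKGGGG
After op 2 paint(7,6,B):
GGGGGGGG
GGGGGGGG
GGGGGGWG
GGGGGGWG
GGGGGRWG
GGGGGGWG
GKKKGGGG
GKKKGGBG
After op 3 paint(3,7,W):
GGGGGGGG
GGGGGGGG
GGGGGGWG
GGGGGGWW
GGGGGRWG
GGGGGGWG
GKKKGGGG
GKKKGGBG
After op 4 fill(7,3,K) [0 cells changed]:
GGGGGGGG
GGGGGGGG
GGGGGGWG
GGGGGGWW
GGGGGRWG
GGGGGGWG
GKKKGGGG
GKKKGGBG

Answer: GGGGGGGG
GGGGGGGG
GGGGGGWG
GGGGGGWW
GGGGGRWG
GGGGGGWG
GKKKGGGG
GKKKGGBG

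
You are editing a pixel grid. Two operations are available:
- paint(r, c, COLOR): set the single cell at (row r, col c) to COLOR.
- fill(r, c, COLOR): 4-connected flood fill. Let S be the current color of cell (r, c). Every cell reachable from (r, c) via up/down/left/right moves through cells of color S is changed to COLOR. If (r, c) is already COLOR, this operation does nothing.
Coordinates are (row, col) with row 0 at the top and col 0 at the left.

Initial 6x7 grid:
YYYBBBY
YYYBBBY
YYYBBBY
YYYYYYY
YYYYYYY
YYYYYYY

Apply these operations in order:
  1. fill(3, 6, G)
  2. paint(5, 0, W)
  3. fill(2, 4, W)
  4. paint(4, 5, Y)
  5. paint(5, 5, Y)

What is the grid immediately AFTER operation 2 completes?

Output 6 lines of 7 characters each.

Answer: GGGBBBG
GGGBBBG
GGGBBBG
GGGGGGG
GGGGGGG
WGGGGGG

Derivation:
After op 1 fill(3,6,G) [33 cells changed]:
GGGBBBG
GGGBBBG
GGGBBBG
GGGGGGG
GGGGGGG
GGGGGGG
After op 2 paint(5,0,W):
GGGBBBG
GGGBBBG
GGGBBBG
GGGGGGG
GGGGGGG
WGGGGGG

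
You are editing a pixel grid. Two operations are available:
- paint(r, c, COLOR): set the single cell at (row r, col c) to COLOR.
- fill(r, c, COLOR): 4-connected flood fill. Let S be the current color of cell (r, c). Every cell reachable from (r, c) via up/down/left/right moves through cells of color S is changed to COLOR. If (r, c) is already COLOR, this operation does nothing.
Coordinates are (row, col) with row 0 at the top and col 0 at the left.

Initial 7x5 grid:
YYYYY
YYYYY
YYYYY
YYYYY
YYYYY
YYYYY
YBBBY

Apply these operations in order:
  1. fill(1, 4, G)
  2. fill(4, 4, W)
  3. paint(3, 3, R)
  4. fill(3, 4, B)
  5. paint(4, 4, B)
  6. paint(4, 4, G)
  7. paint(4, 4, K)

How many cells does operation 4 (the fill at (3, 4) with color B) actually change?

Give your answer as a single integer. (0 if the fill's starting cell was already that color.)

Answer: 31

Derivation:
After op 1 fill(1,4,G) [32 cells changed]:
GGGGG
GGGGG
GGGGG
GGGGG
GGGGG
GGGGG
GBBBG
After op 2 fill(4,4,W) [32 cells changed]:
WWWWW
WWWWW
WWWWW
WWWWW
WWWWW
WWWWW
WBBBW
After op 3 paint(3,3,R):
WWWWW
WWWWW
WWWWW
WWWRW
WWWWW
WWWWW
WBBBW
After op 4 fill(3,4,B) [31 cells changed]:
BBBBB
BBBBB
BBBBB
BBBRB
BBBBB
BBBBB
BBBBB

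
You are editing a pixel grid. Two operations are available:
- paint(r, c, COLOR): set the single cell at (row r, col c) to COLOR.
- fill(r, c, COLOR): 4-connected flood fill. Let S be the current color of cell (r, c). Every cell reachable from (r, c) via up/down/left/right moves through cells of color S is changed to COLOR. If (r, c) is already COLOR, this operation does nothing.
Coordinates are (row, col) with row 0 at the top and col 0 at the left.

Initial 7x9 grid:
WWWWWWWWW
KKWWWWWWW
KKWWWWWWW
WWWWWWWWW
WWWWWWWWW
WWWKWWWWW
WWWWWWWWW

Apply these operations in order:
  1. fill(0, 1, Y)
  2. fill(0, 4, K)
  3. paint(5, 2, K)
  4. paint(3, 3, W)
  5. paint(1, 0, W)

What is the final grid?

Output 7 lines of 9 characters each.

After op 1 fill(0,1,Y) [58 cells changed]:
YYYYYYYYY
KKYYYYYYY
KKYYYYYYY
YYYYYYYYY
YYYYYYYYY
YYYKYYYYY
YYYYYYYYY
After op 2 fill(0,4,K) [58 cells changed]:
KKKKKKKKK
KKKKKKKKK
KKKKKKKKK
KKKKKKKKK
KKKKKKKKK
KKKKKKKKK
KKKKKKKKK
After op 3 paint(5,2,K):
KKKKKKKKK
KKKKKKKKK
KKKKKKKKK
KKKKKKKKK
KKKKKKKKK
KKKKKKKKK
KKKKKKKKK
After op 4 paint(3,3,W):
KKKKKKKKK
KKKKKKKKK
KKKKKKKKK
KKKWKKKKK
KKKKKKKKK
KKKKKKKKK
KKKKKKKKK
After op 5 paint(1,0,W):
KKKKKKKKK
WKKKKKKKK
KKKKKKKKK
KKKWKKKKK
KKKKKKKKK
KKKKKKKKK
KKKKKKKKK

Answer: KKKKKKKKK
WKKKKKKKK
KKKKKKKKK
KKKWKKKKK
KKKKKKKKK
KKKKKKKKK
KKKKKKKKK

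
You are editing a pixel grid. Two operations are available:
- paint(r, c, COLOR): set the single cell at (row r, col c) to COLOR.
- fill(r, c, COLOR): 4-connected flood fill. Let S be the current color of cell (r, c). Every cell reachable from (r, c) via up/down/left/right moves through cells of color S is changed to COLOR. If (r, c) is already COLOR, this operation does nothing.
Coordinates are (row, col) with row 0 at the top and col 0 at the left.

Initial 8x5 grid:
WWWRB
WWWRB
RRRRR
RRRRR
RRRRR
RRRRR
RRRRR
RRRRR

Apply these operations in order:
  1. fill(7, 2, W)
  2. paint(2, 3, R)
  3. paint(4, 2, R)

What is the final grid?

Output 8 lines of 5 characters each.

After op 1 fill(7,2,W) [32 cells changed]:
WWWWB
WWWWB
WWWWW
WWWWW
WWWWW
WWWWW
WWWWW
WWWWW
After op 2 paint(2,3,R):
WWWWB
WWWWB
WWWRW
WWWWW
WWWWW
WWWWW
WWWWW
WWWWW
After op 3 paint(4,2,R):
WWWWB
WWWWB
WWWRW
WWWWW
WWRWW
WWWWW
WWWWW
WWWWW

Answer: WWWWB
WWWWB
WWWRW
WWWWW
WWRWW
WWWWW
WWWWW
WWWWW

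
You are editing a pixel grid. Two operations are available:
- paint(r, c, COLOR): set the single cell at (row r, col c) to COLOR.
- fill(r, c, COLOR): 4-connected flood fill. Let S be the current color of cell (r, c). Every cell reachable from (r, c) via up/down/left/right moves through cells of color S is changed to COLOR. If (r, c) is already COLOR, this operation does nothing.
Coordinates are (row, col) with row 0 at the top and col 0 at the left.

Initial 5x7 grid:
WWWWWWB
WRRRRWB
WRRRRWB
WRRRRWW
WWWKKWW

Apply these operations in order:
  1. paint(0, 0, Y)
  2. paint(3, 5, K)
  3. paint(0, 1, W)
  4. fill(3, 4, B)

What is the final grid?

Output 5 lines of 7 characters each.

Answer: YWWWWWB
WBBBBWB
WBBBBWB
WBBBBKW
WWWKKWW

Derivation:
After op 1 paint(0,0,Y):
YWWWWWB
WRRRRWB
WRRRRWB
WRRRRWW
WWWKKWW
After op 2 paint(3,5,K):
YWWWWWB
WRRRRWB
WRRRRWB
WRRRRKW
WWWKKWW
After op 3 paint(0,1,W):
YWWWWWB
WRRRRWB
WRRRRWB
WRRRRKW
WWWKKWW
After op 4 fill(3,4,B) [12 cells changed]:
YWWWWWB
WBBBBWB
WBBBBWB
WBBBBKW
WWWKKWW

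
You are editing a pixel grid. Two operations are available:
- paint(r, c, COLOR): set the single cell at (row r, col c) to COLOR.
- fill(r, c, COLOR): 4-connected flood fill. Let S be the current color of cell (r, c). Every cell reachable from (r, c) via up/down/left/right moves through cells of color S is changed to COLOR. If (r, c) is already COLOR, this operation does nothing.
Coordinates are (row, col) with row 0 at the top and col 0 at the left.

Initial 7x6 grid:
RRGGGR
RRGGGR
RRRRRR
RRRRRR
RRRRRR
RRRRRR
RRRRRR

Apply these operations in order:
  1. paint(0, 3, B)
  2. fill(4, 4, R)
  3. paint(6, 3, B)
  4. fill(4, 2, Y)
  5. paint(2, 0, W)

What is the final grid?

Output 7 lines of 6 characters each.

After op 1 paint(0,3,B):
RRGBGR
RRGGGR
RRRRRR
RRRRRR
RRRRRR
RRRRRR
RRRRRR
After op 2 fill(4,4,R) [0 cells changed]:
RRGBGR
RRGGGR
RRRRRR
RRRRRR
RRRRRR
RRRRRR
RRRRRR
After op 3 paint(6,3,B):
RRGBGR
RRGGGR
RRRRRR
RRRRRR
RRRRRR
RRRRRR
RRRBRR
After op 4 fill(4,2,Y) [35 cells changed]:
YYGBGY
YYGGGY
YYYYYY
YYYYYY
YYYYYY
YYYYYY
YYYBYY
After op 5 paint(2,0,W):
YYGBGY
YYGGGY
WYYYYY
YYYYYY
YYYYYY
YYYYYY
YYYBYY

Answer: YYGBGY
YYGGGY
WYYYYY
YYYYYY
YYYYYY
YYYYYY
YYYBYY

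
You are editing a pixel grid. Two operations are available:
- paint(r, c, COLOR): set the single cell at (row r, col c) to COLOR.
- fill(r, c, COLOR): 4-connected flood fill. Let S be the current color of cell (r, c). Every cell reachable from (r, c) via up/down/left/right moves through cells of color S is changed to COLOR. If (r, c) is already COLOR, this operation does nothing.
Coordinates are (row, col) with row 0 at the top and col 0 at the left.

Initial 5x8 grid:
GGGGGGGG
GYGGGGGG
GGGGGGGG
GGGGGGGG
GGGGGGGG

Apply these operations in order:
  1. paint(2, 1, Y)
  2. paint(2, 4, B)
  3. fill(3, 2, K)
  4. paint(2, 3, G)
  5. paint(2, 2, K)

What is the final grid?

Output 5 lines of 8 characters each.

Answer: KKKKKKKK
KYKKKKKK
KYKGBKKK
KKKKKKKK
KKKKKKKK

Derivation:
After op 1 paint(2,1,Y):
GGGGGGGG
GYGGGGGG
GYGGGGGG
GGGGGGGG
GGGGGGGG
After op 2 paint(2,4,B):
GGGGGGGG
GYGGGGGG
GYGGBGGG
GGGGGGGG
GGGGGGGG
After op 3 fill(3,2,K) [37 cells changed]:
KKKKKKKK
KYKKKKKK
KYKKBKKK
KKKKKKKK
KKKKKKKK
After op 4 paint(2,3,G):
KKKKKKKK
KYKKKKKK
KYKGBKKK
KKKKKKKK
KKKKKKKK
After op 5 paint(2,2,K):
KKKKKKKK
KYKKKKKK
KYKGBKKK
KKKKKKKK
KKKKKKKK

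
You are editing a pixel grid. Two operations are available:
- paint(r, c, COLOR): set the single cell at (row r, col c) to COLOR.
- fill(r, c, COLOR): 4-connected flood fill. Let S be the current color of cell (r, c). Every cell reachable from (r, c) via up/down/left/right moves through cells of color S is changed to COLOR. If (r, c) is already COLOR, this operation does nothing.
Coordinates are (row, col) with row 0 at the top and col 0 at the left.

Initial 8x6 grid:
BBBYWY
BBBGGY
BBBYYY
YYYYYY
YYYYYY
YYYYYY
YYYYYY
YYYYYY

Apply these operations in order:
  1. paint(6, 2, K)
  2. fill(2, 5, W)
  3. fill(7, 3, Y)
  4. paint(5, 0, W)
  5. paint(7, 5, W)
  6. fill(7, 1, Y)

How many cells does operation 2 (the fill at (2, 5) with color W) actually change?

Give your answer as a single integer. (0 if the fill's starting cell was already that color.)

After op 1 paint(6,2,K):
BBBYWY
BBBGGY
BBBYYY
YYYYYY
YYYYYY
YYYYYY
YYKYYY
YYYYYY
After op 2 fill(2,5,W) [34 cells changed]:
BBBYWW
BBBGGW
BBBWWW
WWWWWW
WWWWWW
WWWWWW
WWKWWW
WWWWWW

Answer: 34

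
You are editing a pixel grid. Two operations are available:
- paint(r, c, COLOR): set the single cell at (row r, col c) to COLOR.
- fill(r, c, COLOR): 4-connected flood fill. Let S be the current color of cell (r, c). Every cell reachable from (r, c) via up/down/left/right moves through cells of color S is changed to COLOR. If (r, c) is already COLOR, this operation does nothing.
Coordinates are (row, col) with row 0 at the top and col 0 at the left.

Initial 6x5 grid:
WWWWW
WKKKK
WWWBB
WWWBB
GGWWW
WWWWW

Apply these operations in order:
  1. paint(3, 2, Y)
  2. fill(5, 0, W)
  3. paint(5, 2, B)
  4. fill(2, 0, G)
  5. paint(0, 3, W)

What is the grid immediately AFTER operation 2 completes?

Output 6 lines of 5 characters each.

After op 1 paint(3,2,Y):
WWWWW
WKKKK
WWWBB
WWYBB
GGWWW
WWWWW
After op 2 fill(5,0,W) [0 cells changed]:
WWWWW
WKKKK
WWWBB
WWYBB
GGWWW
WWWWW

Answer: WWWWW
WKKKK
WWWBB
WWYBB
GGWWW
WWWWW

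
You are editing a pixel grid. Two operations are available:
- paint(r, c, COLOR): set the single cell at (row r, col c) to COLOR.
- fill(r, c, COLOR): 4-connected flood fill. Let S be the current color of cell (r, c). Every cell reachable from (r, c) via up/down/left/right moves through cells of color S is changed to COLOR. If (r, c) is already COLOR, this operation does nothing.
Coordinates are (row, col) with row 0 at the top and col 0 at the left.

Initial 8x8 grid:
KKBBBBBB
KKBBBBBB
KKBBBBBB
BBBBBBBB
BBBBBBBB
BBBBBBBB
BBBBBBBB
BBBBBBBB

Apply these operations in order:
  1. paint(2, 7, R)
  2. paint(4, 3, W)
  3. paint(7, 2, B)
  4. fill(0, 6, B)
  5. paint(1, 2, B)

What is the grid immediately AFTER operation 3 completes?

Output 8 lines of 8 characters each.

After op 1 paint(2,7,R):
KKBBBBBB
KKBBBBBB
KKBBBBBR
BBBBBBBB
BBBBBBBB
BBBBBBBB
BBBBBBBB
BBBBBBBB
After op 2 paint(4,3,W):
KKBBBBBB
KKBBBBBB
KKBBBBBR
BBBBBBBB
BBBWBBBB
BBBBBBBB
BBBBBBBB
BBBBBBBB
After op 3 paint(7,2,B):
KKBBBBBB
KKBBBBBB
KKBBBBBR
BBBBBBBB
BBBWBBBB
BBBBBBBB
BBBBBBBB
BBBBBBBB

Answer: KKBBBBBB
KKBBBBBB
KKBBBBBR
BBBBBBBB
BBBWBBBB
BBBBBBBB
BBBBBBBB
BBBBBBBB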